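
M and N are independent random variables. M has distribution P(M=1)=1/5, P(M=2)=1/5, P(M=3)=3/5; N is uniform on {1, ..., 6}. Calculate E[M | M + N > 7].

P(M + N > 7) = 7/30.
Summing M·P(x,y) over outcomes with M + N > 7 gives 2/3.
E[M | M + N > 7] = (2/3) / (7/30) = 20/7.

20/7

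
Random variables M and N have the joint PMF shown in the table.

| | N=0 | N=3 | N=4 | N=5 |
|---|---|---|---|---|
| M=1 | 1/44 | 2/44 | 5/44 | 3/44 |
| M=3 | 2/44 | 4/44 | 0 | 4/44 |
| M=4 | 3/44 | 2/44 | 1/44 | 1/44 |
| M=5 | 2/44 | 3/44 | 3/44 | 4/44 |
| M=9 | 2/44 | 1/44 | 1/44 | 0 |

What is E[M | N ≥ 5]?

13/4

P(N ≥ 5) = 3/11.
Summing M·P(M=x,N=y) over the conditioning event gives 39/44.
E[M | N ≥ 5] = (39/44) / (3/11) = 13/4.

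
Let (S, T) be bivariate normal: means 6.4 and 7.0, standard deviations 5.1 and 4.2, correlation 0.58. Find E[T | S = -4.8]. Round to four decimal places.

1.6504

For a bivariate normal, E[T | S=x] = μ_T + ρ·(σ_T/σ_S)·(x − μ_S).
E[T | S=-4.8] = 7.0 + (0.58)·(4.2/5.1)·(-4.8 − (6.4)) = 7.0 + (0.477647)·(-11.2) = 1.6504.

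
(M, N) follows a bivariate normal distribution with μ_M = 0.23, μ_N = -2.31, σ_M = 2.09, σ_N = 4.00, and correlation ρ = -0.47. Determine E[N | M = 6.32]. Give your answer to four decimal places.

The regression of N on M has slope ρ·σ_N/σ_M and passes through (μ_M, μ_N).
E[N | M=6.32] = -2.31 + (-0.47)·(4.00/2.09)·(6.32 − (0.23)) = -2.31 + (-0.89952)·(6.09) = -7.7881.

-7.7881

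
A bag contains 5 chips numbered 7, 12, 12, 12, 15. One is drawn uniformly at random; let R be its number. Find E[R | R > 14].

15

P(R > 14) = 1/5.
Σ over the event: 15·1/5 = 3.
E[R | R > 14] = (3) / (1/5) = 15.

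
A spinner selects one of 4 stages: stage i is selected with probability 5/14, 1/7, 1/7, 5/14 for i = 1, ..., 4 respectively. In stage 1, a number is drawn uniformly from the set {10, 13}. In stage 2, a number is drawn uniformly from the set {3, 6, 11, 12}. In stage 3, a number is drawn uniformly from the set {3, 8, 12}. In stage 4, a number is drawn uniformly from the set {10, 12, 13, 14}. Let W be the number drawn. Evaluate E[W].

1801/168

E[W | stage 1] = (10+13)/2 = 23/2.
E[W | stage 2] = (3+6+11+12)/4 = 8.
E[W | stage 3] = (3+8+12)/3 = 23/3.
E[W | stage 4] = (10+12+13+14)/4 = 49/4.
By the law of total expectation,
E[W] = (5/14)·(23/2) + (1/7)·(8) + (1/7)·(23/3) + (5/14)·(49/4) = 1801/168.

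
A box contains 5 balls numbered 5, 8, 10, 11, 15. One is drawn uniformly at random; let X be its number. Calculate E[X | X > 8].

P(X > 8) = 3/5.
Σ over the event: 10·1/5 + 11·1/5 + 15·1/5 = 36/5.
E[X | X > 8] = (36/5) / (3/5) = 12.

12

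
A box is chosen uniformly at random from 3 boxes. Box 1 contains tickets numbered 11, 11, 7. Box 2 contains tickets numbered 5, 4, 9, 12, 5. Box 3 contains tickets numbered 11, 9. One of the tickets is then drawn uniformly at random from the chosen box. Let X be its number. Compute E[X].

80/9

E[X | box 1] = (11+11+7)/3 = 29/3.
E[X | box 2] = (5+4+9+12+5)/5 = 7.
E[X | box 3] = (11+9)/2 = 10.
E[X] = (1/3)·(29/3) + (1/3)·(7) + (1/3)·(10) = 80/9.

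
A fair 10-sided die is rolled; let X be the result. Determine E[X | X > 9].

Given X > 9, X is equally likely to be any of {10}.
E[X | X > 9] = (10) / 1 = 10.

10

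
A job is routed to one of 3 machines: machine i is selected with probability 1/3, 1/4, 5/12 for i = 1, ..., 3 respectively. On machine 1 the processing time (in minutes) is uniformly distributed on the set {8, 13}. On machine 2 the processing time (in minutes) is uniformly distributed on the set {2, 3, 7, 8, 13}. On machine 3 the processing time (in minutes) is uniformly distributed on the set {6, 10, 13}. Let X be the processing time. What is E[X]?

413/45

E[X | machine 1] = (8+13)/2 = 21/2.
E[X | machine 2] = (2+3+7+8+13)/5 = 33/5.
E[X | machine 3] = (6+10+13)/3 = 29/3.
By the law of total expectation,
E[X] = (1/3)·(21/2) + (1/4)·(33/5) + (5/12)·(29/3) = 413/45.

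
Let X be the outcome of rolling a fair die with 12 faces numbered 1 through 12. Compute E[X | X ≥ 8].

10

Given X ≥ 8, X is equally likely to be any of {8, 9, 10, 11, 12}.
E[X | X ≥ 8] = (8 + 9 + 10 + 11 + 12) / 5 = 10.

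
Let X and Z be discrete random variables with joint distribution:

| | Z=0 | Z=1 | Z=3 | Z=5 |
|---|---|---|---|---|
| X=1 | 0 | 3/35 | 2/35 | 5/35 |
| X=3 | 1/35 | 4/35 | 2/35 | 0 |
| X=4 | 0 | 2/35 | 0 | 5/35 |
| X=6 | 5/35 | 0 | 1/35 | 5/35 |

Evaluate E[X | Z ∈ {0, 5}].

P(Z ∈ {0, 5}) = 3/5.
Σ X·P over the event = 1·(5/35) + 3·(1/35) + 4·(5/35) + 6·(5/35) + 6·(5/35) = 88/35.
E[X | Z ∈ {0, 5}] = (88/35) / (3/5) = 88/21.

88/21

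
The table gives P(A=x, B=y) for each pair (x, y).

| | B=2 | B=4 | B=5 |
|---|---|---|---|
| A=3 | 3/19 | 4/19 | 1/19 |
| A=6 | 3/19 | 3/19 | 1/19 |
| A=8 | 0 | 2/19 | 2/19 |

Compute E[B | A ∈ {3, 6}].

P(A ∈ {3, 6}) = 15/19.
Σ B·P over the event = 2·(3/19) + 4·(4/19) + 5·(1/19) + 2·(3/19) + 4·(3/19) + 5·(1/19) = 50/19.
E[B | A ∈ {3, 6}] = (50/19) / (15/19) = 10/3.

10/3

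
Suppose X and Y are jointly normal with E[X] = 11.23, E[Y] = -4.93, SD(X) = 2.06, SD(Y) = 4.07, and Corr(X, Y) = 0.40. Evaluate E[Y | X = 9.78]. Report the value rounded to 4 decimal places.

E[Y | X=x] = μ_Y + ρ(σ_Y/σ_X)(x − μ_X) for jointly normal variables.
E[Y | X=9.78] = -4.93 + (0.40)·(4.07/2.06)·(9.78 − (11.23)) = -4.93 + (0.79029)·(-1.45) = -6.0759.

-6.0759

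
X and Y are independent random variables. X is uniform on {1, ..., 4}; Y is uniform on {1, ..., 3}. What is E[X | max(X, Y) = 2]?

5/3

Outcomes with max(X, Y) = 2: (1,2), (2,1), (2,2), each with probability 1/12.
E[X | max(X, Y) = 2] = (1 + 2 + 2) / 3 = 5/3.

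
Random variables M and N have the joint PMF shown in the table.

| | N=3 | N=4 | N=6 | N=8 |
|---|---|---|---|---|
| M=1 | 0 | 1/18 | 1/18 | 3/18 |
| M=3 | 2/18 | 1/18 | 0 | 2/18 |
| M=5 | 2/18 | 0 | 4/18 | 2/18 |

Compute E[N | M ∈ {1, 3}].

6

P(M ∈ {1, 3}) = 5/9.
Σ N·P over the event = 4·(1/18) + 6·(1/18) + 8·(3/18) + 3·(2/18) + 4·(1/18) + 8·(2/18) = 10/3.
E[N | M ∈ {1, 3}] = (10/3) / (5/9) = 6.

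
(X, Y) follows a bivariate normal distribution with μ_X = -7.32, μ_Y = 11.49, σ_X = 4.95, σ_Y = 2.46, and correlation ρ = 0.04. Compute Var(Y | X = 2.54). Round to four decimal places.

6.0419

For a bivariate normal, Var(Y | X=x) = σ_Y²(1 − ρ²).
Var(Y | X=2.54) = (2.46)²·(1 − (0.04)²) = 6.0516·0.9984 = 6.0419.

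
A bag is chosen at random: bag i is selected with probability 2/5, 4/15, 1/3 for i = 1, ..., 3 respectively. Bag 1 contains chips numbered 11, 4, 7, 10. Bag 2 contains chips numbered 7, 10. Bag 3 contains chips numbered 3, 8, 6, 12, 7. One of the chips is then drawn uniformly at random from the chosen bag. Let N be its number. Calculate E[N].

118/15

E[N | bag 1] = (11+4+7+10)/4 = 8.
E[N | bag 2] = (7+10)/2 = 17/2.
E[N | bag 3] = (3+8+6+12+7)/5 = 36/5.
E[N] = (2/5)·(8) + (4/15)·(17/2) + (1/3)·(36/5) = 118/15.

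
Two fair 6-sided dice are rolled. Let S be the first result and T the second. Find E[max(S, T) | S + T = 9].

Outcomes with S + T = 9: (3,6), (4,5), (5,4), (6,3), each with probability 1/36.
E[max(S, T) | S + T = 9] = (6 + 5 + 5 + 6) / 4 = 11/2.

11/2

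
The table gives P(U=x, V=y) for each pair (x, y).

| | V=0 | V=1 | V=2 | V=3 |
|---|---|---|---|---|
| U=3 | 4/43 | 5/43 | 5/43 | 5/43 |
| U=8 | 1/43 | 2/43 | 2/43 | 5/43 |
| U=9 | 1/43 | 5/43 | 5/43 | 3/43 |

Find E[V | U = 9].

12/7

P(U = 9) = 14/43.
Summing V·P(U=x,V=y) over the conditioning event gives 24/43.
E[V | U = 9] = (24/43) / (14/43) = 12/7.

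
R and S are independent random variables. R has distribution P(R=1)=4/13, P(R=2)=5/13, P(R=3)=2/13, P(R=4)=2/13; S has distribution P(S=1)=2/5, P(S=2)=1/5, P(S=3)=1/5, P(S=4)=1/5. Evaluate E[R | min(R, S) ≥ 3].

7/2

P(min(R, S) ≥ 3) = 8/65.
Summing R·P(x,y) over outcomes with min(R, S) ≥ 3 gives 28/65.
E[R | min(R, S) ≥ 3] = (28/65) / (8/65) = 7/2.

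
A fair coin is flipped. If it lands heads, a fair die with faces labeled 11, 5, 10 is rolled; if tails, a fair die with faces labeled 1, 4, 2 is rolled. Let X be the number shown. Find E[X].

E[X | heads] = (11+5+10)/3 = 26/3.
E[X | tails] = (1+4+2)/3 = 7/3.
By the law of total expectation,
E[X] = (1/2)·(26/3) + (1/2)·(7/3) = 11/2.

11/2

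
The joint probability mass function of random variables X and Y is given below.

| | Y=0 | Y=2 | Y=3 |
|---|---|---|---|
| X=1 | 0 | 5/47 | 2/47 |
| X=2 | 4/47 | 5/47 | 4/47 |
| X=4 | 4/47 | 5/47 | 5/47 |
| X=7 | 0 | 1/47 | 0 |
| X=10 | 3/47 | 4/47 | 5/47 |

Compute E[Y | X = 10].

23/12

P(X = 10) = 12/47.
Σ Y·P over the event = 0·(3/47) + 2·(4/47) + 3·(5/47) = 23/47.
E[Y | X = 10] = (23/47) / (12/47) = 23/12.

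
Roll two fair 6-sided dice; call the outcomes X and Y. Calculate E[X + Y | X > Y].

P(X > Y) = 5/12.
Summing (X+Y)·P(x,y) over outcomes with X > Y gives 35/12.
E[X + Y | X > Y] = (35/12) / (5/12) = 7.

7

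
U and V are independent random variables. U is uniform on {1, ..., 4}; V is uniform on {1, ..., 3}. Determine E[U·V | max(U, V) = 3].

27/5

Outcomes with max(U, V) = 3: (1,3), (2,3), (3,1), (3,2), (3,3), each with probability 1/12.
E[U·V | max(U, V) = 3] = (3 + 6 + 3 + 6 + 9) / 5 = 27/5.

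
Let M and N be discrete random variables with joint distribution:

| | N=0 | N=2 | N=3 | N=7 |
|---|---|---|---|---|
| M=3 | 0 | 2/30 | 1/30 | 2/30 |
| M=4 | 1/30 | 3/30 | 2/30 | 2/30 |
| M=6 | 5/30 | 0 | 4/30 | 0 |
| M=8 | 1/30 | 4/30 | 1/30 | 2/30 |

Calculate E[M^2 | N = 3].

249/8

P(N = 3) = 4/15.
Summing M^2·P(M=x,N=y) over the conditioning event gives 83/10.
E[M^2 | N = 3] = (83/10) / (4/15) = 249/8.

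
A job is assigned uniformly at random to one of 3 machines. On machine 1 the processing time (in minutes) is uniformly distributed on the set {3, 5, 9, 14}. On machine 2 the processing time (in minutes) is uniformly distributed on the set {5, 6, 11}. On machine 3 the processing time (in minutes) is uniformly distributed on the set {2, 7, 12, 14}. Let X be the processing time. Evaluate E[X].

143/18

E[X | machine 1] = (3+5+9+14)/4 = 31/4.
E[X | machine 2] = (5+6+11)/3 = 22/3.
E[X | machine 3] = (2+7+12+14)/4 = 35/4.
E[X] = (1/3)·(31/4) + (1/3)·(22/3) + (1/3)·(35/4) = 143/18.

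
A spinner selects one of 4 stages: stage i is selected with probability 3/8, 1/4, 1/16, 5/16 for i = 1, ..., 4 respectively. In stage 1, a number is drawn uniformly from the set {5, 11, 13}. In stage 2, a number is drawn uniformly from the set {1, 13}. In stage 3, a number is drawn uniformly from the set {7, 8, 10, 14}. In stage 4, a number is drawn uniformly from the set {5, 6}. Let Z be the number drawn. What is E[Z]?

493/64

E[Z | stage 1] = (5+11+13)/3 = 29/3.
E[Z | stage 2] = (1+13)/2 = 7.
E[Z | stage 3] = (7+8+10+14)/4 = 39/4.
E[Z | stage 4] = (5+6)/2 = 11/2.
E[Z] = (3/8)·(29/3) + (1/4)·(7) + (1/16)·(39/4) + (5/16)·(11/2) = 493/64.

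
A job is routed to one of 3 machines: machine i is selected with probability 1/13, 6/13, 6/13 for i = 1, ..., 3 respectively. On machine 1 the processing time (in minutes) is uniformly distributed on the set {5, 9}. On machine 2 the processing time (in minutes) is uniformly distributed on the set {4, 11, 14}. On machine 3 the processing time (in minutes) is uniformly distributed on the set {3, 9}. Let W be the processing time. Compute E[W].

101/13

E[W | machine 1] = (5+9)/2 = 7.
E[W | machine 2] = (4+11+14)/3 = 29/3.
E[W | machine 3] = (3+9)/2 = 6.
E[W] = (1/13)·(7) + (6/13)·(29/3) + (6/13)·(6) = 101/13.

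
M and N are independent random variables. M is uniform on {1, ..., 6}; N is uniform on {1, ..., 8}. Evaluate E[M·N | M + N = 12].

Outcomes with M + N = 12: (4,8), (5,7), (6,6), each with probability 1/48.
E[M·N | M + N = 12] = (32 + 35 + 36) / 3 = 103/3.

103/3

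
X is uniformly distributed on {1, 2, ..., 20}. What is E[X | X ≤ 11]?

6

Given X ≤ 11, X is equally likely to be any of {1, 2, 3, 4, 5, 6, 7, 8, 9, 10, 11}.
E[X | X ≤ 11] = (1 + 2 + 3 + 4 + 5 + 6 + 7 + 8 + 9 + 10 + 11) / 11 = 6.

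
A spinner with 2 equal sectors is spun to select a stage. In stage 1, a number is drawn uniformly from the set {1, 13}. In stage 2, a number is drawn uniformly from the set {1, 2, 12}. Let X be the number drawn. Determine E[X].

6

E[X | stage 1] = (1+13)/2 = 7.
E[X | stage 2] = (1+2+12)/3 = 5.
E[X] = (1/2)·(7) + (1/2)·(5) = 6.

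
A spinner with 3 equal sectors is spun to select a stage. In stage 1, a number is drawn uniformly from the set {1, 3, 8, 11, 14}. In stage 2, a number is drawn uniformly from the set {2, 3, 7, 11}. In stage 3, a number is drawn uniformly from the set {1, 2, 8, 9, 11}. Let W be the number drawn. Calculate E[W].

E[W | stage 1] = (1+3+8+11+14)/5 = 37/5.
E[W | stage 2] = (2+3+7+11)/4 = 23/4.
E[W | stage 3] = (1+2+8+9+11)/5 = 31/5.
E[W] = (1/3)·(37/5) + (1/3)·(23/4) + (1/3)·(31/5) = 129/20.

129/20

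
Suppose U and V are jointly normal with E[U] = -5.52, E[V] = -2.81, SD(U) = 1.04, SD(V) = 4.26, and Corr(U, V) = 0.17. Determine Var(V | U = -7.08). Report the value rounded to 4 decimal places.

The conditional variance in a bivariate normal is σ_V²(1 − ρ²), independent of x.
Var(V | U=-7.08) = (4.26)²·(1 − (0.17)²) = 18.1476·0.9711 = 17.6231.

17.6231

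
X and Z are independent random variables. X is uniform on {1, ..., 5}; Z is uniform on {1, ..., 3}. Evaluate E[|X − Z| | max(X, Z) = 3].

Outcomes with max(X, Z) = 3: (1,3), (2,3), (3,1), (3,2), (3,3), each with probability 1/15.
E[|X − Z| | max(X, Z) = 3] = (2 + 1 + 2 + 1 + 0) / 5 = 6/5.

6/5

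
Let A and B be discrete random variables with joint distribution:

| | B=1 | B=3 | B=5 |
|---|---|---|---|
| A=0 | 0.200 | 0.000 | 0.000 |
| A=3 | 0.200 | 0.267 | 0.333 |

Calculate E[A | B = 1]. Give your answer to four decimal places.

1.5000

P(B = 1) = 0.400.
Σ A·P over the event = 0·(0.200) + 3·(0.200) = 0.600.
E[A | B = 1] = (0.600) / (0.400) = 1.5000.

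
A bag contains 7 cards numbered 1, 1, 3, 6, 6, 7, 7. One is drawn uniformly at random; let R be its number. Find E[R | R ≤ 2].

1

P(R ≤ 2) = 2/7.
Σ over the event: 1·2/7 = 2/7.
E[R | R ≤ 2] = (2/7) / (2/7) = 1.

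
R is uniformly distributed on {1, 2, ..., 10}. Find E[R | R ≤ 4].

Given R ≤ 4, R is equally likely to be any of {1, 2, 3, 4}.
E[R | R ≤ 4] = (1 + 2 + 3 + 4) / 4 = 5/2.

5/2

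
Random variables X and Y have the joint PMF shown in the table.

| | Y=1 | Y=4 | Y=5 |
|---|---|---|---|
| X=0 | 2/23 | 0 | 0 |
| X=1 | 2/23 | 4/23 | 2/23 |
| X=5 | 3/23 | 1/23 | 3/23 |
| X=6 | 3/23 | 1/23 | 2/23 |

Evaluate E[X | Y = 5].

29/7

P(Y = 5) = 7/23.
Summing X·P(X=x,Y=y) over the conditioning event gives 29/23.
E[X | Y = 5] = (29/23) / (7/23) = 29/7.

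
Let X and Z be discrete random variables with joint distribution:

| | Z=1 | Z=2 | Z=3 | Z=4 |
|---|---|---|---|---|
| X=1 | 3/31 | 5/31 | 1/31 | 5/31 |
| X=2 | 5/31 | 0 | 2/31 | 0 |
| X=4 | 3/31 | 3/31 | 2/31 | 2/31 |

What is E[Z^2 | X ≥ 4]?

13/2

P(X ≥ 4) = 10/31.
Σ Z^2·P over the event = 1·(3/31) + 4·(3/31) + 9·(2/31) + 16·(2/31) = 65/31.
E[Z^2 | X ≥ 4] = (65/31) / (10/31) = 13/2.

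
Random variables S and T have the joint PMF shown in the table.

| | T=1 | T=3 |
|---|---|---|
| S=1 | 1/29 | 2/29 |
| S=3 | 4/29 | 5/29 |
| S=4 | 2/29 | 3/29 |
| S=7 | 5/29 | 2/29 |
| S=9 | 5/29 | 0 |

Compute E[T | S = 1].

P(S = 1) = 3/29.
Summing T·P(S=x,T=y) over the conditioning event gives 7/29.
E[T | S = 1] = (7/29) / (3/29) = 7/3.

7/3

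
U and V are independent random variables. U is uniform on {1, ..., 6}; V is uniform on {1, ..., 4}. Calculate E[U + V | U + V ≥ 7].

Outcomes with U + V ≥ 7: (3,4), (4,3), (4,4), (5,2), (5,3), (5,4), (6,1), (6,2), (6,3), (6,4), each with probability 1/24.
E[U + V | U + V ≥ 7] = (7 + 7 + 8 + 7 + 8 + 9 + 7 + 8 + 9 + 10) / 10 = 8.

8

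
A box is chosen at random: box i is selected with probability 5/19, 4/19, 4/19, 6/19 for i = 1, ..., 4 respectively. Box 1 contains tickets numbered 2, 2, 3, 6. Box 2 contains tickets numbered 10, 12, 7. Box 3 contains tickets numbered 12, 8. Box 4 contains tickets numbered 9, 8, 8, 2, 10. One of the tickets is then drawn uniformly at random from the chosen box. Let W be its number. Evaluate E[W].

E[W | box 1] = (2+2+3+6)/4 = 13/4.
E[W | box 2] = (10+12+7)/3 = 29/3.
E[W | box 3] = (12+8)/2 = 10.
E[W | box 4] = (9+8+8+2+10)/5 = 37/5.
E[W] = (5/19)·(13/4) + (4/19)·(29/3) + (4/19)·(10) + (6/19)·(37/5) = 8359/1140.

8359/1140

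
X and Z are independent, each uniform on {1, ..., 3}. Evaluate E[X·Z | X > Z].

11/3

Outcomes with X > Z: (2,1), (3,1), (3,2), each with probability 1/9.
E[X·Z | X > Z] = (2 + 3 + 6) / 3 = 11/3.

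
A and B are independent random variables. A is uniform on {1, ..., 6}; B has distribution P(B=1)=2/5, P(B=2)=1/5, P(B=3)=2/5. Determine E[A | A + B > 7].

28/5

P(A + B > 7) = 1/6.
Summing A·P(x,y) over outcomes with A + B > 7 gives 14/15.
E[A | A + B > 7] = (14/15) / (1/6) = 28/5.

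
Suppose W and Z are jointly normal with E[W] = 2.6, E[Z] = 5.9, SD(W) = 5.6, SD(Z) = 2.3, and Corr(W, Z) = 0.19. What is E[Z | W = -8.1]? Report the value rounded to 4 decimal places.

The regression of Z on W has slope ρ·σ_Z/σ_W and passes through (μ_W, μ_Z).
E[Z | W=-8.1] = 5.9 + (0.19)·(2.3/5.6)·(-8.1 − (2.6)) = 5.9 + (0.078036)·(-10.7) = 5.0650.

5.0650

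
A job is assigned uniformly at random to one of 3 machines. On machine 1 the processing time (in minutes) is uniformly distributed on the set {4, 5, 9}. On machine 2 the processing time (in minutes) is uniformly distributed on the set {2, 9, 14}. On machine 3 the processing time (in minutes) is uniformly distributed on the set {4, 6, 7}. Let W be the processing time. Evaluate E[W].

E[W | machine 1] = (4+5+9)/3 = 6.
E[W | machine 2] = (2+9+14)/3 = 25/3.
E[W | machine 3] = (4+6+7)/3 = 17/3.
By the law of total expectation,
E[W] = (1/3)·(6) + (1/3)·(25/3) + (1/3)·(17/3) = 20/3.

20/3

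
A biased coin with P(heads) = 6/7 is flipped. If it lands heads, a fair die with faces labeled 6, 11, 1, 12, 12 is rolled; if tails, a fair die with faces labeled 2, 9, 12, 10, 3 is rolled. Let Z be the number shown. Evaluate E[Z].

288/35

E[Z | heads] = (6+11+1+12+12)/5 = 42/5.
E[Z | tails] = (2+9+12+10+3)/5 = 36/5.
E[Z] = (6/7)·(42/5) + (1/7)·(36/5) = 288/35.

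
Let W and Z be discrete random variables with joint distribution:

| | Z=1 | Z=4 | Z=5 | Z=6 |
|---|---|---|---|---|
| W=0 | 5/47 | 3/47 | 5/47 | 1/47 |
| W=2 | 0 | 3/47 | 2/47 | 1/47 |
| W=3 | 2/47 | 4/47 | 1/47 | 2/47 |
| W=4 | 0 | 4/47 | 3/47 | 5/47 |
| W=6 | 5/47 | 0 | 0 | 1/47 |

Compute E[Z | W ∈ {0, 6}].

59/20

P(W ∈ {0, 6}) = 20/47.
Summing Z·P(W=x,Z=y) over the conditioning event gives 59/47.
E[Z | W ∈ {0, 6}] = (59/47) / (20/47) = 59/20.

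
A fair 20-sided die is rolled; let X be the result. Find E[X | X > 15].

18

Given X > 15, X is equally likely to be any of {16, 17, 18, 19, 20}.
E[X | X > 15] = (16 + 17 + 18 + 19 + 20) / 5 = 18.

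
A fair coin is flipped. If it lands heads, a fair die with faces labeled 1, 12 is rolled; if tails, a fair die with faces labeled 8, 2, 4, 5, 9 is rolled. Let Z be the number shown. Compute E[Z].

E[Z | heads] = (1+12)/2 = 13/2.
E[Z | tails] = (8+2+4+5+9)/5 = 28/5.
By the law of total expectation,
E[Z] = (1/2)·(13/2) + (1/2)·(28/5) = 121/20.

121/20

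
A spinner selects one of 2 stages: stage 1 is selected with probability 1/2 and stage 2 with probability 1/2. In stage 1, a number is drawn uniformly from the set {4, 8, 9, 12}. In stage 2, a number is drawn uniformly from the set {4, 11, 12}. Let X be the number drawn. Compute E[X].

E[X | stage 1] = (4+8+9+12)/4 = 33/4.
E[X | stage 2] = (4+11+12)/3 = 9.
E[X] = (1/2)·(33/4) + (1/2)·(9) = 69/8.

69/8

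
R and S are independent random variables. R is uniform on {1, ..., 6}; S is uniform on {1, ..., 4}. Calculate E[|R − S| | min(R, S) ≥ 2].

P(min(R, S) ≥ 2) = 5/8.
Summing |R−S|·P(x,y) over outcomes with min(R, S) ≥ 2 gives 23/24.
E[|R − S| | min(R, S) ≥ 2] = (23/24) / (5/8) = 23/15.

23/15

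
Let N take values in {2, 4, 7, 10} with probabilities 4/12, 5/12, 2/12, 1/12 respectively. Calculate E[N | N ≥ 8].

10

P(N ≥ 8) = 1/12.
Σ over the event: 10·1/12 = 5/6.
E[N | N ≥ 8] = (5/6) / (1/12) = 10.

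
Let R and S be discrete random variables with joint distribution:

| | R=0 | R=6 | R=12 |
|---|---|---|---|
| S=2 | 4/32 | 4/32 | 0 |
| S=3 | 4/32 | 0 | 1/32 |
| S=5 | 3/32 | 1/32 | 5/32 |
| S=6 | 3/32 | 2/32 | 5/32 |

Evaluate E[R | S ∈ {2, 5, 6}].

P(S ∈ {2, 5, 6}) = 27/32.
Σ R·P over the event = 0·(4/32) + 0·(3/32) + 0·(3/32) + 6·(4/32) + 6·(1/32) + 6·(2/32) + 12·(5/32) + 12·(5/32) = 81/16.
E[R | S ∈ {2, 5, 6}] = (81/16) / (27/32) = 6.

6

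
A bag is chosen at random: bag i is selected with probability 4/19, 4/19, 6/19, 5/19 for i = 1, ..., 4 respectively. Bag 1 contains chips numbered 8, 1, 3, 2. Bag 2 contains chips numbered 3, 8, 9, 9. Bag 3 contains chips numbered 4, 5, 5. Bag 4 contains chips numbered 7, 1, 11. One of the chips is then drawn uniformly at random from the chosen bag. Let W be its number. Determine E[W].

E[W | bag 1] = (8+1+3+2)/4 = 7/2.
E[W | bag 2] = (3+8+9+9)/4 = 29/4.
E[W | bag 3] = (4+5+5)/3 = 14/3.
E[W | bag 4] = (7+1+11)/3 = 19/3.
By the law of total expectation,
E[W] = (4/19)·(7/2) + (4/19)·(29/4) + (6/19)·(14/3) + (5/19)·(19/3) = 308/57.

308/57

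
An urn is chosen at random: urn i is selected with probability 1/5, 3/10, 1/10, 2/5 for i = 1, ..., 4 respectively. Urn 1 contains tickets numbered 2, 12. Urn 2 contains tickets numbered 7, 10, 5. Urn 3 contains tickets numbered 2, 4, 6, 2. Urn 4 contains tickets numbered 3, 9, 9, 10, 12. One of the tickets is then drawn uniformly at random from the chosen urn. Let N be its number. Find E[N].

739/100

E[N | urn 1] = (2+12)/2 = 7.
E[N | urn 2] = (7+10+5)/3 = 22/3.
E[N | urn 3] = (2+4+6+2)/4 = 7/2.
E[N | urn 4] = (3+9+9+10+12)/5 = 43/5.
E[N] = (1/5)·(7) + (3/10)·(22/3) + (1/10)·(7/2) + (2/5)·(43/5) = 739/100.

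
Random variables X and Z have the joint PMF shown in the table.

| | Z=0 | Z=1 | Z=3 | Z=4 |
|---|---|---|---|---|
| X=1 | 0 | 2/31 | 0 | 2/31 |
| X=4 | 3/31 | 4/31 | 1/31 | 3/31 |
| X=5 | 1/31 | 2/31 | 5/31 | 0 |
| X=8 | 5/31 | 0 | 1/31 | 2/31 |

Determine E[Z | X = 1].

5/2

P(X = 1) = 4/31.
Summing Z·P(X=x,Z=y) over the conditioning event gives 10/31.
E[Z | X = 1] = (10/31) / (4/31) = 5/2.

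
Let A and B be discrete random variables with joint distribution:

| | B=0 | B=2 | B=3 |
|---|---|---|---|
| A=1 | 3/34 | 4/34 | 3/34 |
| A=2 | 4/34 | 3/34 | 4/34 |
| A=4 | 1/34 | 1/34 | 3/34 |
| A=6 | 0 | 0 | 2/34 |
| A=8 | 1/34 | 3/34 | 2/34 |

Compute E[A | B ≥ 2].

P(B ≥ 2) = 25/34.
Summing A·P(A=x,B=y) over the conditioning event gives 89/34.
E[A | B ≥ 2] = (89/34) / (25/34) = 89/25.

89/25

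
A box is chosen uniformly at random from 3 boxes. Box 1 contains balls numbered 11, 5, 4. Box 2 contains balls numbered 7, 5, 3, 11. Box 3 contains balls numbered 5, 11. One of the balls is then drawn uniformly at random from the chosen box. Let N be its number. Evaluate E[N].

127/18

E[N | box 1] = (11+5+4)/3 = 20/3.
E[N | box 2] = (7+5+3+11)/4 = 13/2.
E[N | box 3] = (5+11)/2 = 8.
E[N] = (1/3)·(20/3) + (1/3)·(13/2) + (1/3)·(8) = 127/18.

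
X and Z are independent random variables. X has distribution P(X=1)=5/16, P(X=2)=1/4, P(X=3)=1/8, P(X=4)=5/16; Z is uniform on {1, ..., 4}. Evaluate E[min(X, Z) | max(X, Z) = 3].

P(max(X, Z) = 3) = 15/64.
Summing min(X,Z)·P(x,y) over outcomes with max(X, Z) = 3 gives 25/64.
E[min(X, Z) | max(X, Z) = 3] = (25/64) / (15/64) = 5/3.

5/3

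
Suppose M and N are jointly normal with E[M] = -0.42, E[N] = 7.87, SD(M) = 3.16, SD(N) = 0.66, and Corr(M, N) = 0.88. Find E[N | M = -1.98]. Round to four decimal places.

For a bivariate normal, E[N | M=x] = μ_N + ρ·(σ_N/σ_M)·(x − μ_M).
E[N | M=-1.98] = 7.87 + (0.88)·(0.66/3.16)·(-1.98 − (-0.42)) = 7.87 + (0.1838)·(-1.56) = 7.5833.

7.5833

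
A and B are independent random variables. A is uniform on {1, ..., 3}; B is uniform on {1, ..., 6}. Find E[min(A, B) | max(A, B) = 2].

P(max(A, B) = 2) = 1/6.
Summing min(A,B)·P(x,y) over outcomes with max(A, B) = 2 gives 2/9.
E[min(A, B) | max(A, B) = 2] = (2/9) / (1/6) = 4/3.

4/3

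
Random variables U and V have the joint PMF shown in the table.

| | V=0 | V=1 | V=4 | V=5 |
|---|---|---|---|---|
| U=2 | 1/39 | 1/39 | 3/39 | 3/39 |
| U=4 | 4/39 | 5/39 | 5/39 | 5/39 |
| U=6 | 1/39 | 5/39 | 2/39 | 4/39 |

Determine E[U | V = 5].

25/6

P(V = 5) = 4/13.
Σ U·P over the event = 2·(3/39) + 4·(5/39) + 6·(4/39) = 50/39.
E[U | V = 5] = (50/39) / (4/13) = 25/6.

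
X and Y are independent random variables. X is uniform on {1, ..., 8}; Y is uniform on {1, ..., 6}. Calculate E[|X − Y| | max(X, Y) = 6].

30/11

P(max(X, Y) = 6) = 11/48.
Summing |X−Y|·P(x,y) over outcomes with max(X, Y) = 6 gives 5/8.
E[|X − Y| | max(X, Y) = 6] = (5/8) / (11/48) = 30/11.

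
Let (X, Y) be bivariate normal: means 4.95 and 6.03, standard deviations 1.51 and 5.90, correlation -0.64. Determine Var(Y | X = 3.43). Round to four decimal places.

20.5518

Var(Y | X=x) = (1 − ρ²)·σ_Y².
Var(Y | X=3.43) = (5.90)²·(1 − (-0.64)²) = 34.81·0.5904 = 20.5518.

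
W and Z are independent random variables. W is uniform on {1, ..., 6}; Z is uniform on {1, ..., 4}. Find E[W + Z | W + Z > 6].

Outcomes with W + Z > 6: (3,4), (4,3), (4,4), (5,2), (5,3), (5,4), (6,1), (6,2), (6,3), (6,4), each with probability 1/24.
E[W + Z | W + Z > 6] = (7 + 7 + 8 + 7 + 8 + 9 + 7 + 8 + 9 + 10) / 10 = 8.

8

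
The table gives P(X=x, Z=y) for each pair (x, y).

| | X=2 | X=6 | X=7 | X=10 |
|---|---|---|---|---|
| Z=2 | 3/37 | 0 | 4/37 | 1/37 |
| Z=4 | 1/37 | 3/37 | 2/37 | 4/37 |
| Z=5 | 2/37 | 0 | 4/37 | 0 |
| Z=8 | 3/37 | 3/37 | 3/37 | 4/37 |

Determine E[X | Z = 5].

P(Z = 5) = 6/37.
Σ X·P over the event = 2·(2/37) + 7·(4/37) = 32/37.
E[X | Z = 5] = (32/37) / (6/37) = 16/3.

16/3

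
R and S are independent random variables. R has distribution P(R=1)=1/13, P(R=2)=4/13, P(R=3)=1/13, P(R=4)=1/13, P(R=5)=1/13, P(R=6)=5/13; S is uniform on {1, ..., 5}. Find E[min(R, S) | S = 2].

25/13

P(S = 2) = 1/5.
Summing min(R,S)·P(x,y) over outcomes with S = 2 gives 5/13.
E[min(R, S) | S = 2] = (5/13) / (1/5) = 25/13.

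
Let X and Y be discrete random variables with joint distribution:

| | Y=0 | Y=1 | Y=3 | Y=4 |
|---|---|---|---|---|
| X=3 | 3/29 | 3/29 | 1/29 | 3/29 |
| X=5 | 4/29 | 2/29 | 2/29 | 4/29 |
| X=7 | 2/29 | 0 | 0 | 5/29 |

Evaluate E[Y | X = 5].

2

P(X = 5) = 12/29.
Σ Y·P over the event = 0·(4/29) + 1·(2/29) + 3·(2/29) + 4·(4/29) = 24/29.
E[Y | X = 5] = (24/29) / (12/29) = 2.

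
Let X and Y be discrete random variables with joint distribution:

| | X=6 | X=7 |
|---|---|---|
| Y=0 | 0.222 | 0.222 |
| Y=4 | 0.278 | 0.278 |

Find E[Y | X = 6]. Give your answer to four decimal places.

P(X = 6) = 0.500.
Σ Y·P over the event = 0·(0.222) + 4·(0.278) = 1.112.
E[Y | X = 6] = (1.112) / (0.500) = 2.2240.

2.2240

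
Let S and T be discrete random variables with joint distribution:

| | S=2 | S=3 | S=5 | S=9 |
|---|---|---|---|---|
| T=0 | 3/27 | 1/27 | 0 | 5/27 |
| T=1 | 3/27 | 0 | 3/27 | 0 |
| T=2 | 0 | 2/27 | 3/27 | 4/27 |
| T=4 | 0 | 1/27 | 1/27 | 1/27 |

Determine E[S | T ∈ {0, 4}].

P(T ∈ {0, 4}) = 4/9.
Σ S·P over the event = 2·(3/27) + 3·(1/27) + 3·(1/27) + 5·(1/27) + 9·(5/27) + 9·(1/27) = 71/27.
E[S | T ∈ {0, 4}] = (71/27) / (4/9) = 71/12.

71/12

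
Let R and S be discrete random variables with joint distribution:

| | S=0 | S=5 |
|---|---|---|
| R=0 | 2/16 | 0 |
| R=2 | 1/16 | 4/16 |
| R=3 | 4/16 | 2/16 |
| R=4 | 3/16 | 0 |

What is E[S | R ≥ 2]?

P(R ≥ 2) = 7/8.
Σ S·P over the event = 0·(1/16) + 5·(4/16) + 0·(4/16) + 5·(2/16) + 0·(3/16) = 15/8.
E[S | R ≥ 2] = (15/8) / (7/8) = 15/7.

15/7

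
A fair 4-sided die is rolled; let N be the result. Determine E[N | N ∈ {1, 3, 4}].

P(N ∈ {1, 3, 4}) = 3/4.
Σ over the event: 1·1/4 + 3·1/4 + 4·1/4 = 2.
E[N | N ∈ {1, 3, 4}] = (2) / (3/4) = 8/3.

8/3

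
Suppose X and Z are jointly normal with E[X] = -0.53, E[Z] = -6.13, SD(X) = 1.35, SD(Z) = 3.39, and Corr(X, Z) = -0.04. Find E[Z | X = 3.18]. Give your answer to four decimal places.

-6.5026

The regression of Z on X has slope ρ·σ_Z/σ_X and passes through (μ_X, μ_Z).
E[Z | X=3.18] = -6.13 + (-0.04)·(3.39/1.35)·(3.18 − (-0.53)) = -6.13 + (-0.10044)·(3.71) = -6.5026.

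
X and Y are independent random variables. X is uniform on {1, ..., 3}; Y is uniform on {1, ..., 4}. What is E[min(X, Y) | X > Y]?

Outcomes with X > Y: (2,1), (3,1), (3,2), each with probability 1/12.
E[min(X, Y) | X > Y] = (1 + 1 + 2) / 3 = 4/3.

4/3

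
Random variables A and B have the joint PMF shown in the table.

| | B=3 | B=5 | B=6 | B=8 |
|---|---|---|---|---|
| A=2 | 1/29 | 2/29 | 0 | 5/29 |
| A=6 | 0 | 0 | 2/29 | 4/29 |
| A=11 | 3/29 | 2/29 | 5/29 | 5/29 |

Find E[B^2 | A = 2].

P(A = 2) = 8/29.
Σ B^2·P over the event = 9·(1/29) + 25·(2/29) + 64·(5/29) = 379/29.
E[B^2 | A = 2] = (379/29) / (8/29) = 379/8.

379/8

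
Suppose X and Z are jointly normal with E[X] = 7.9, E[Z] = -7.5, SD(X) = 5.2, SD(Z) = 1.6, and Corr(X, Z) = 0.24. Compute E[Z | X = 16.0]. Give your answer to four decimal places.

For a bivariate normal, E[Z | X=x] = μ_Z + ρ·(σ_Z/σ_X)·(x − μ_X).
E[Z | X=16.0] = -7.5 + (0.24)·(1.6/5.2)·(16.0 − (7.9)) = -7.5 + (0.073846)·(8.1) = -6.9018.

-6.9018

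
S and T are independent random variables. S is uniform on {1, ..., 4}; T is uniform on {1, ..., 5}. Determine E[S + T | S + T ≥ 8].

25/3

P(S + T ≥ 8) = 3/20.
Summing (S+T)·P(x,y) over outcomes with S + T ≥ 8 gives 5/4.
E[S + T | S + T ≥ 8] = (5/4) / (3/20) = 25/3.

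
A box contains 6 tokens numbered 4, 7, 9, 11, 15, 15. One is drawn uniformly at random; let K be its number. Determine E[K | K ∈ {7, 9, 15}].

P(K ∈ {7, 9, 15}) = 2/3.
Σ over the event: 7·1/6 + 9·1/6 + 15·1/3 = 23/3.
E[K | K ∈ {7, 9, 15}] = (23/3) / (2/3) = 23/2.

23/2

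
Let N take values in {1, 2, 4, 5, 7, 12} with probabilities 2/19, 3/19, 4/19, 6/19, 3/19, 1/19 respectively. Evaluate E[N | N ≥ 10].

12

P(N ≥ 10) = 1/19.
Σ over the event: 12·1/19 = 12/19.
E[N | N ≥ 10] = (12/19) / (1/19) = 12.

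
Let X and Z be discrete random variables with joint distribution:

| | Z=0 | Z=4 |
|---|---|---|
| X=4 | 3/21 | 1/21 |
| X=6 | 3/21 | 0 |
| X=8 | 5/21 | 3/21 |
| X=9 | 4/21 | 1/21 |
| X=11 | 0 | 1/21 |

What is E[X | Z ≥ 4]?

8

P(Z ≥ 4) = 2/7.
Summing X·P(X=x,Z=y) over the conditioning event gives 16/7.
E[X | Z ≥ 4] = (16/7) / (2/7) = 8.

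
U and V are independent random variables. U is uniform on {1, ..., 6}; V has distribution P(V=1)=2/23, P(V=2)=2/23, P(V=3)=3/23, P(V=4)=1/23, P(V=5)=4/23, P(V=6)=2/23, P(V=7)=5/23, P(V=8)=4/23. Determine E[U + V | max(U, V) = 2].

P(max(U, V) = 2) = 1/23.
Summing (U+V)·P(x,y) over outcomes with max(U, V) = 2 gives 10/69.
E[U + V | max(U, V) = 2] = (10/69) / (1/23) = 10/3.

10/3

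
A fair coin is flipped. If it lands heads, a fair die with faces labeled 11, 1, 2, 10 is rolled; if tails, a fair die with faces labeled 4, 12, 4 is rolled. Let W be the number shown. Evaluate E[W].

19/3

E[W | heads] = (11+1+2+10)/4 = 6.
E[W | tails] = (4+12+4)/3 = 20/3.
By the law of total expectation,
E[W] = (1/2)·(6) + (1/2)·(20/3) = 19/3.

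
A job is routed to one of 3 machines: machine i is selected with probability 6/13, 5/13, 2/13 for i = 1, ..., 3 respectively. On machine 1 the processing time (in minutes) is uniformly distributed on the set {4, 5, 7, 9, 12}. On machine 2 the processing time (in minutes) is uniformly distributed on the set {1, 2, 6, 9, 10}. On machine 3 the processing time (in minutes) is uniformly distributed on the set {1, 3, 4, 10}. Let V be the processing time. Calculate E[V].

E[V | machine 1] = (4+5+7+9+12)/5 = 37/5.
E[V | machine 2] = (1+2+6+9+10)/5 = 28/5.
E[V | machine 3] = (1+3+4+10)/4 = 9/2.
E[V] = (6/13)·(37/5) + (5/13)·(28/5) + (2/13)·(9/2) = 407/65.

407/65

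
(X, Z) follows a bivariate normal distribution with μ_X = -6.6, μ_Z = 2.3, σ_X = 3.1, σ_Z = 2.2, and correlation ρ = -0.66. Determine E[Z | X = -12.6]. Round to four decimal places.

E[Z | X=x] = μ_Z + ρ(σ_Z/σ_X)(x − μ_X) for jointly normal variables.
E[Z | X=-12.6] = 2.3 + (-0.66)·(2.2/3.1)·(-12.6 − (-6.6)) = 2.3 + (-0.46839)·(-6) = 5.1103.

5.1103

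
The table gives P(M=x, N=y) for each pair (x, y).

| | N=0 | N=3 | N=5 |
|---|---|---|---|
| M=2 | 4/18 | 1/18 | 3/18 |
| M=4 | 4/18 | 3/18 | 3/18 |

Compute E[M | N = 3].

7/2

P(N = 3) = 2/9.
Σ M·P over the event = 2·(1/18) + 4·(3/18) = 7/9.
E[M | N = 3] = (7/9) / (2/9) = 7/2.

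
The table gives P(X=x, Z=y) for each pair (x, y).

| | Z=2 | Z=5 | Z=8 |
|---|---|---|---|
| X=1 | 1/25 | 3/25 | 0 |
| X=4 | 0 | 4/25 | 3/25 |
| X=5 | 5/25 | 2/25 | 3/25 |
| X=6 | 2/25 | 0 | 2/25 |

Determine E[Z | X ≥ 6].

5

P(X ≥ 6) = 4/25.
Σ Z·P over the event = 2·(2/25) + 8·(2/25) = 4/5.
E[Z | X ≥ 6] = (4/5) / (4/25) = 5.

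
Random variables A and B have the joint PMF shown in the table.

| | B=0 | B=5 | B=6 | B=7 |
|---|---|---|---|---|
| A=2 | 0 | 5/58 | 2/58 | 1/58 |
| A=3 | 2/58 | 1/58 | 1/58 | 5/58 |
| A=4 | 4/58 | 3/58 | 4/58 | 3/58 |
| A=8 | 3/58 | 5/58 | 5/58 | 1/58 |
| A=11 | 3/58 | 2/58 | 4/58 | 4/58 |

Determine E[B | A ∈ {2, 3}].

90/17

P(A ∈ {2, 3}) = 17/58.
Σ B·P over the event = 5·(5/58) + 6·(2/58) + 7·(1/58) + 0·(2/58) + 5·(1/58) + 6·(1/58) + 7·(5/58) = 45/29.
E[B | A ∈ {2, 3}] = (45/29) / (17/58) = 90/17.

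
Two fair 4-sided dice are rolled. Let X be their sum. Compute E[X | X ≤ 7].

24/5

P(X ≤ 7) = 15/16.
Σ over the event: 2·1/16 + 3·1/8 + 4·3/16 + 5·1/4 + 6·3/16 + 7·1/8 = 9/2.
E[X | X ≤ 7] = (9/2) / (15/16) = 24/5.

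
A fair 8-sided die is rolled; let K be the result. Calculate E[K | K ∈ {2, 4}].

3

P(K ∈ {2, 4}) = 1/4.
Σ over the event: 2·1/8 + 4·1/8 = 3/4.
E[K | K ∈ {2, 4}] = (3/4) / (1/4) = 3.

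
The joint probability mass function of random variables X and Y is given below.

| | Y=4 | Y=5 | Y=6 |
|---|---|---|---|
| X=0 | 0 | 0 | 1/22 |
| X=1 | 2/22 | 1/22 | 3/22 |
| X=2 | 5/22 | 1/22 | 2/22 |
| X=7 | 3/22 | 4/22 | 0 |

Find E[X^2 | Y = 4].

169/10

P(Y = 4) = 5/11.
Σ X^2·P over the event = 1·(2/22) + 4·(5/22) + 49·(3/22) = 169/22.
E[X^2 | Y = 4] = (169/22) / (5/11) = 169/10.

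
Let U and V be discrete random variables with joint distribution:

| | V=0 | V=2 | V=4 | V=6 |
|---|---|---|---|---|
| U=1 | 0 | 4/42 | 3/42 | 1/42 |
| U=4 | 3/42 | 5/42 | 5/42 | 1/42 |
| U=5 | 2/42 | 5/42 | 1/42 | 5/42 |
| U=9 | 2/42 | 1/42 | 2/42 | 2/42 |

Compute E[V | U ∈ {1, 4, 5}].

106/35

P(U ∈ {1, 4, 5}) = 5/6.
Summing V·P(U=x,V=y) over the conditioning event gives 53/21.
E[V | U ∈ {1, 4, 5}] = (53/21) / (5/6) = 106/35.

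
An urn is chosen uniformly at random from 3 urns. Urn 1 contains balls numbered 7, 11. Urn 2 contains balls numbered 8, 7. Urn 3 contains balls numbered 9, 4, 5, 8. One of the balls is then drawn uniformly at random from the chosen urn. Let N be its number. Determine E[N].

E[N | urn 1] = (7+11)/2 = 9.
E[N | urn 2] = (8+7)/2 = 15/2.
E[N | urn 3] = (9+4+5+8)/4 = 13/2.
E[N] = (1/3)·(9) + (1/3)·(15/2) + (1/3)·(13/2) = 23/3.

23/3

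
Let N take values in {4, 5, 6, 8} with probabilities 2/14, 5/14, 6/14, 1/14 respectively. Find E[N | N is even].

52/9

P(N is even) = 9/14.
Σ over the event: 4·1/7 + 6·3/7 + 8·1/14 = 26/7.
E[N | N is even] = (26/7) / (9/14) = 52/9.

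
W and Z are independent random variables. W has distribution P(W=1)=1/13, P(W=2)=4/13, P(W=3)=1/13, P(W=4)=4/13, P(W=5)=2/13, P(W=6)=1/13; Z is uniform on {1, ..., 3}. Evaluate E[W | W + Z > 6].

P(W + Z > 6) = 11/39.
Summing W·P(x,y) over outcomes with W + Z > 6 gives 18/13.
E[W | W + Z > 6] = (18/13) / (11/39) = 54/11.

54/11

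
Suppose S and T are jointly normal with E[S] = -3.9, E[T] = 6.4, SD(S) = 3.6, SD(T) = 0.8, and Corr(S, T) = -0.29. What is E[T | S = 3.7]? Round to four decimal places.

5.9102

For a bivariate normal, E[T | S=x] = μ_T + ρ·(σ_T/σ_S)·(x − μ_S).
E[T | S=3.7] = 6.4 + (-0.29)·(0.8/3.6)·(3.7 − (-3.9)) = 6.4 + (-0.064444)·(7.6) = 5.9102.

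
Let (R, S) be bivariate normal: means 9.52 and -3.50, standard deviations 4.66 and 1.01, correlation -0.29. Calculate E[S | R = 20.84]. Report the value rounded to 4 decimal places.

The regression of S on R has slope ρ·σ_S/σ_R and passes through (μ_R, μ_S).
E[S | R=20.84] = -3.50 + (-0.29)·(1.01/4.66)·(20.84 − (9.52)) = -3.50 + (-0.062854)·(11.32) = -4.2115.

-4.2115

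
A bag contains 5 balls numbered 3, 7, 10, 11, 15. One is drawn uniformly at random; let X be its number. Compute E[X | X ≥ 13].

15

P(X ≥ 13) = 1/5.
Σ over the event: 15·1/5 = 3.
E[X | X ≥ 13] = (3) / (1/5) = 15.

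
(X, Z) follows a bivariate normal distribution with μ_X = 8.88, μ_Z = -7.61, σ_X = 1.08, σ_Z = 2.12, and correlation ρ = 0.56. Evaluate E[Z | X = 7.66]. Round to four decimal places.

The regression of Z on X has slope ρ·σ_Z/σ_X and passes through (μ_X, μ_Z).
E[Z | X=7.66] = -7.61 + (0.56)·(2.12/1.08)·(7.66 − (8.88)) = -7.61 + (1.0993)·(-1.22) = -8.9511.

-8.9511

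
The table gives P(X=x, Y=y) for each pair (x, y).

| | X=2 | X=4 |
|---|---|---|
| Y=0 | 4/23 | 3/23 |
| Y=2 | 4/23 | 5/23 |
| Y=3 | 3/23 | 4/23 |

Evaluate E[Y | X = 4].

P(X = 4) = 12/23.
Summing Y·P(X=x,Y=y) over the conditioning event gives 22/23.
E[Y | X = 4] = (22/23) / (12/23) = 11/6.

11/6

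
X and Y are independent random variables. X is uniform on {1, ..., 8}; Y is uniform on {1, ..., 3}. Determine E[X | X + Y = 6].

P(X + Y = 6) = 1/8.
Summing X·P(x,y) over outcomes with X + Y = 6 gives 1/2.
E[X | X + Y = 6] = (1/2) / (1/8) = 4.

4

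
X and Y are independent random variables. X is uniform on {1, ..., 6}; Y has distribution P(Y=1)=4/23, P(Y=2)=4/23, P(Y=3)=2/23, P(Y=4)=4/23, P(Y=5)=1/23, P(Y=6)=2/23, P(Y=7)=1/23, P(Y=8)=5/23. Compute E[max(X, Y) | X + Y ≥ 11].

P(X + Y ≥ 11) = 14/69.
Summing max(X,Y)·P(x,y) over outcomes with X + Y ≥ 11 gives 211/138.
E[max(X, Y) | X + Y ≥ 11] = (211/138) / (14/69) = 211/28.

211/28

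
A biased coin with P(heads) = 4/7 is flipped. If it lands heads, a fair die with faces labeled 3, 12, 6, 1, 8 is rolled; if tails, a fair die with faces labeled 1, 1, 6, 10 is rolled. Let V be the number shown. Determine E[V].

75/14

E[V | heads] = (3+12+6+1+8)/5 = 6.
E[V | tails] = (1+1+6+10)/4 = 9/2.
By the law of total expectation,
E[V] = (4/7)·(6) + (3/7)·(9/2) = 75/14.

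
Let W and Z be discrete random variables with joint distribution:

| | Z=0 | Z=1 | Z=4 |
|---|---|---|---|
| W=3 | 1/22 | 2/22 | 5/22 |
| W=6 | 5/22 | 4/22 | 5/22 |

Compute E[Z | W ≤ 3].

11/4

P(W ≤ 3) = 4/11.
Σ Z·P over the event = 0·(1/22) + 1·(2/22) + 4·(5/22) = 1.
E[Z | W ≤ 3] = (1) / (4/11) = 11/4.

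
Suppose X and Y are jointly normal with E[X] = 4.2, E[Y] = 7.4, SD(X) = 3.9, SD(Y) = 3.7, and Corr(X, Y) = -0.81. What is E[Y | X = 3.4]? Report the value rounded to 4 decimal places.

8.0148

The regression of Y on X has slope ρ·σ_Y/σ_X and passes through (μ_X, μ_Y).
E[Y | X=3.4] = 7.4 + (-0.81)·(3.7/3.9)·(3.4 − (4.2)) = 7.4 + (-0.76846)·(-0.8) = 8.0148.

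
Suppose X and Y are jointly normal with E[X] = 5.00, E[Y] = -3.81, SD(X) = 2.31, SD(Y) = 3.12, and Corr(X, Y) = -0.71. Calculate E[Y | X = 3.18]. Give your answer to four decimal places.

-2.0647

E[Y | X=x] = μ_Y + ρ(σ_Y/σ_X)(x − μ_X) for jointly normal variables.
E[Y | X=3.18] = -3.81 + (-0.71)·(3.12/2.31)·(3.18 − (5.00)) = -3.81 + (-0.95896)·(-1.82) = -2.0647.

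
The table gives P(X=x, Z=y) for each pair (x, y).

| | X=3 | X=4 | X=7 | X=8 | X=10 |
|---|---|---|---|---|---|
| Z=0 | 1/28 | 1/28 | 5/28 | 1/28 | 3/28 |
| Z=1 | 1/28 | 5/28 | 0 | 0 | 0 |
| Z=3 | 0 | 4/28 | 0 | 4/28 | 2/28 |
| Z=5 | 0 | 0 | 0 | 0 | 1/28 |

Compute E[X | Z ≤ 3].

P(Z ≤ 3) = 27/28.
Summing X·P(X=x,Z=y) over the conditioning event gives 171/28.
E[X | Z ≤ 3] = (171/28) / (27/28) = 19/3.

19/3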